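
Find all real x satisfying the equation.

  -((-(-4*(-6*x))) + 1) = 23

Step 1. [-((-(-4*(-6*x))) + 1) = 23] leading − — multiply by −1, so neg: (-(-4*(-6*x))) + 1 = -23.
Step 2. [(-(-4*(-6*x))) + 1 = -23] +1 is outermost — subtract 1 both sides, so sub: -(-4*(-6*x)) = -24.
Step 3. [-(-4*(-6*x)) = -24] LHS negated; negate both sides. So neg: -4*(-6*x) = 24.
Step 4. [-4*(-6*x) = 24] LHS = -4·(…); ÷-4 both sides. So div: -6*x = -6.
Step 5. [-6*x = -6] leading coefficient -6: divide by -6. So div: x = 1.

Answer: x ∈ {1}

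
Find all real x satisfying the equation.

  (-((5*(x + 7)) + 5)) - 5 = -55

Step 1. [(-((5*(x + 7)) + 5)) - 5 = -55] 5 comes off first (add 5), so sub: -((5*(x + 7)) + 5) = -50.
Step 2. [-((5*(x + 7)) + 5) = -50] LHS negated; negate both sides ⇒ neg: (5*(x + 7)) + 5 = 50.
Step 3. [(5*(x + 7)) + 5 = 50] common factor 5 (LHS and 50) — divide through, so factor: (x + 7) + 1 = 10.
Step 4. [(x + 7) + 1 = 10] the outer +1 inverts by subtracting 1, so sub: x + 7 = 9.
Step 5. [x + 7 = 9] +7 is outermost — subtract 7 both sides ⇒ sub: x = 2.

Answer: x ∈ {2}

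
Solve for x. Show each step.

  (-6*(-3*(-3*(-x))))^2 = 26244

Step 1. [(-6*(-3*(-3*(-x))))^2 = 26244] √ both sides: 26244 ≥ 0 gives two branches ⇒ sqrt: -6*(-3*(-3*(-x))) = 162 or -162.
Step 2. [-6*(-3*(-3*(-x))) = 162 or -162] leading coefficient -6: divide by -6. So div: -3*(-3*(-x)) = -27 or 27.
Step 3. [-3*(-3*(-x)) = -27 or 27] LHS = -3·(…); ÷-3 both sides. So div: -3*(-x) = 9 or -9.
Step 4. [-3*(-x) = 9 or -9] -3·(inner) — divide through by -3 ⇒ div: -x = -3 or 3.
Step 5. [-x = -3 or 3] leading − — multiply by −1. So neg: x = 3 or -3.

Answer: x ∈ {-3, 3}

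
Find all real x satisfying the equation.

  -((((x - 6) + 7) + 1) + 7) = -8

Step 1. [-((((x - 6) + 7) + 1) + 7) = -8] flip signs both sides ⇒ neg: (((x - 6) + 7) + 1) + 7 = 8.
Step 2. [(((x - 6) + 7) + 1) + 7 = 8] peel the +7: subtract 7 from each side. So sub: ((x - 6) + 7) + 1 = 1.
Step 3. [((x - 6) + 7) + 1 = 1] subtract 1: x sits inside (… + 1) ⇒ sub: (x - 6) + 7 = 0.
Step 4. [(x - 6) + 7 = 0] +7 is outermost — subtract 7 both sides ⇒ sub: x - 6 = -7.
Step 5. [x - 6 = -7] peel the -6: add 6 from each side. So sub: x = -1.

Answer: x ∈ {-1}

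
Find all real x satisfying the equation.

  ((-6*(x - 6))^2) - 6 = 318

Step 1. [((-6*(x - 6))^2) - 6 = 318] -6 is outermost — add 6 both sides. So sub: (-6*(x - 6))^2 = 324.
Step 2. [(-6*(x - 6))^2 = 324] √ both sides: 324 ≥ 0 gives two branches ⇒ sqrt: -6*(x - 6) = 18 or -18.
Step 3. [-6*(x - 6) = 18 or -18] leading coefficient -6: divide by -6 ⇒ div: x - 6 = -3 or 3.
Step 4. [x - 6 = -3 or 3] -6 is outermost — add 6 both sides ⇒ sub: x = 3 or 9.

Answer: x ∈ {3, 9}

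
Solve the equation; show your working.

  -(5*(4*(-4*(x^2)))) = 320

Step 1. [-(5*(4*(-4*(x^2)))) = 320] flip signs both sides. So neg: 5*(4*(-4*(x^2))) = -320.
Step 2. [5*(4*(-4*(x^2))) = -320] 5 out front; divide by 5, so div: 4*(-4*(x^2)) = -64.
Step 3. [4*(-4*(x^2)) = -64] LHS = 4·(…); ÷4 both sides ⇒ div: -4*(x^2) = -16.
Step 4. [-4*(x^2) = -16] -4 out front; divide by -4. So div: x^2 = 4.
Step 5. [x^2 = 4] √ both sides: 4 ≥ 0 gives two branches ⇒ sqrt: x = 2 or -2.

Answer: x ∈ {-2, 2}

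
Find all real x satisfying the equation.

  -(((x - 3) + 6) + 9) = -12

Step 1. [-(((x - 3) + 6) + 9) = -12] LHS negated; negate both sides. So neg: ((x - 3) + 6) + 9 = 12.
Step 2. [((x - 3) + 6) + 9 = 12] subtract 9: x sits inside (… + 9). So sub: (x - 3) + 6 = 3.
Step 3. [(x - 3) + 6 = 3] +6 is outermost — subtract 6 both sides ⇒ sub: x - 3 = -3.
Step 4. [x - 3 = -3] peel the -3: add 3 from each side. So sub: x = 0.

Answer: x ∈ {0}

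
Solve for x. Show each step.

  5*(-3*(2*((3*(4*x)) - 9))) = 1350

Step 1. [5*(-3*(2*((3*(4*x)) - 9))) = 1350] leading coefficient 5: divide by 5. So div: -3*(2*((3*(4*x)) - 9)) = 270.
Step 2. [-3*(2*((3*(4*x)) - 9)) = 270] leading coefficient -3: divide by -3, so div: 2*((3*(4*x)) - 9) = -90.
Step 3. [2*((3*(4*x)) - 9) = -90] leading coefficient 2: divide by 2 ⇒ div: (3*(4*x)) - 9 = -45.
Step 4. [(3*(4*x)) - 9 = -45] 3 divides every term; factor it out, so factor: (4*x) - 3 = -15.
Step 5. [(4*x) - 3 = -15] -3 is outermost — add 3 both sides, so sub: 4*x = -12.
Step 6. [4*x = -12] leading coefficient 4: divide by 4, so div: x = -3.

Answer: x ∈ {-3}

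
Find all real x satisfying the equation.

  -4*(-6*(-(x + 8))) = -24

Step 1. [-4*(-6*(-(x + 8))) = -24] LHS = -4·(…); ÷-4 both sides, so div: -6*(-(x + 8)) = 6.
Step 2. [-6*(-(x + 8)) = 6] leading coefficient -6: divide by -6, so div: -(x + 8) = -1.
Step 3. [-(x + 8) = -1] flip signs both sides, so neg: x + 8 = 1.
Step 4. [x + 8 = 1] subtract 8: x sits inside (… + 8). So sub: x = -7.

Answer: x ∈ {-7}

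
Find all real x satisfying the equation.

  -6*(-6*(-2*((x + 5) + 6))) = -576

Step 1. [-6*(-6*(-2*((x + 5) + 6))) = -576] LHS = -6·(…); ÷-6 both sides. So div: -6*(-2*((x + 5) + 6)) = 96.
Step 2. [-6*(-2*((x + 5) + 6)) = 96] LHS = -6·(…); ÷-6 both sides ⇒ div: -2*((x + 5) + 6) = -16.
Step 3. [-2*((x + 5) + 6) = -16] -2·(inner) — divide through by -2 ⇒ div: (x + 5) + 6 = 8.
Step 4. [(x + 5) + 6 = 8] +6 is outermost — subtract 6 both sides ⇒ sub: x + 5 = 2.
Step 5. [x + 5 = 2] subtract 5: x sits inside (… + 5) ⇒ sub: x = -3.

Answer: x ∈ {-3}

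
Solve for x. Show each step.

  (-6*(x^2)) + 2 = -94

Step 1. [(-6*(x^2)) + 2 = -94] the outer +2 inverts by subtracting 2, so sub: -6*(x^2) = -96.
Step 2. [-6*(x^2) = -96] -6 out front; divide by -6 ⇒ div: x^2 = 16.
Step 3. [x^2 = 16] √ both sides: 16 ≥ 0 gives two branches, so sqrt: x = 4 or -4.

Answer: x ∈ {-4, 4}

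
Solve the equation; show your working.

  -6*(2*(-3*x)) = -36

Step 1. [-6*(2*(-3*x)) = -36] divide by the outer -6 ⇒ div: 2*(-3*x) = 6.
Step 2. [2*(-3*x) = 6] 2·(inner) — divide through by 2, so div: -3*x = 3.
Step 3. [-3*x = 3] -3 out front; divide by -3, so div: x = -1.

Answer: x ∈ {-1}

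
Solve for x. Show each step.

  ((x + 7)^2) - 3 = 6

Step 1. [((x + 7)^2) - 3 = 6] -3 is outermost — add 3 both sides, so sub: (x + 7)^2 = 9.
Step 2. [(x + 7)^2 = 9] 9 ≥ 0, LHS is (·)² — take ±√. So sqrt: x + 7 = 3 or -3.
Step 3. [x + 7 = 3 or -3] +7 is outermost — subtract 7 both sides ⇒ sub: x = -4 or -10.

Answer: x ∈ {-10, -4}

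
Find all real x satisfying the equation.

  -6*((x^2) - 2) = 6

Step 1. [-6*((x^2) - 2) = 6] leading coefficient -6: divide by -6 ⇒ div: (x^2) - 2 = -1.
Step 2. [(x^2) - 2 = -1] 2 comes off first (add 2), so sub: x^2 = 1.
Step 3. [x^2 = 1] √ both sides: 1 ≥ 0 gives two branches ⇒ sqrt: x = 1 or -1.

Answer: x ∈ {-1, 1}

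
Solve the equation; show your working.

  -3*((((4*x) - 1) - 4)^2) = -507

Step 1. [-3*((((4*x) - 1) - 4)^2) = -507] -3 out front; divide by -3 ⇒ div: (((4*x) - 1) - 4)^2 = 169.
Step 2. [(((4*x) - 1) - 4)^2 = 169] 169 ≥ 0, LHS is (·)² — take ±√ ⇒ sqrt: ((4*x) - 1) - 4 = 13 or -13.
Step 3. [((4*x) - 1) - 4 = 13 or -13] 4 comes off first (add 4), so sub: (4*x) - 1 = 17 or -9.
Step 4. [(4*x) - 1 = 17 or -9] -1 is outermost — add 1 both sides ⇒ sub: 4*x = 18 or -8.
Step 5. [4*x = 18 or -8] divide by the outer 4, so div: x = 9/2 or -2.

Answer: x ∈ {-2, 9/2}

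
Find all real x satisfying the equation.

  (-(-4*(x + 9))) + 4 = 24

Step 1. [(-(-4*(x + 9))) + 4 = 24] +4 is outermost — subtract 4 both sides. So sub: -(-4*(x + 9)) = 20.
Step 2. [-(-4*(x + 9)) = 20] LHS negated; negate both sides, so neg: -4*(x + 9) = -20.
Step 3. [-4*(x + 9) = -20] leading coefficient -4: divide by -4. So div: x + 9 = 5.
Step 4. [x + 9 = 5] +9 is outermost — subtract 9 both sides, so sub: x = -4.

Answer: x ∈ {-4}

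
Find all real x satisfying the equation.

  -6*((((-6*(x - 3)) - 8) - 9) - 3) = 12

Step 1. [-6*((((-6*(x - 3)) - 8) - 9) - 3) = 12] -6·(inner) — divide through by -6 ⇒ div: (((-6*(x - 3)) - 8) - 9) - 3 = -2.
Step 2. [(((-6*(x - 3)) - 8) - 9) - 3 = -2] the outer -3 inverts by adding 3. So sub: ((-6*(x - 3)) - 8) - 9 = 1.
Step 3. [((-6*(x - 3)) - 8) - 9 = 1] -9 is outermost — add 9 both sides ⇒ sub: (-6*(x - 3)) - 8 = 10.
Step 4. [(-6*(x - 3)) - 8 = 10] the outer -8 inverts by adding 8, so sub: -6*(x - 3) = 18.
Step 5. [-6*(x - 3) = 18] -6 out front; divide by -6, so div: x - 3 = -3.
Step 6. [x - 3 = -3] peel the -3: add 3 from each side, so sub: x = 0.

Answer: x ∈ {0}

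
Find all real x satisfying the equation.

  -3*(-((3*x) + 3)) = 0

Step 1. [-3*(-((3*x) + 3)) = 0] -3 out front; divide by -3. So div: -((3*x) + 3) = 0.
Step 2. [-((3*x) + 3) = 0] leading − — multiply by −1, so neg: (3*x) + 3 = 0.
Step 3. [(3*x) + 3 = 0] common factor 3 (LHS and 0) — divide through, so factor: x + 1 = 0.
Step 4. [x + 1 = 0] peel the +1: subtract 1 from each side ⇒ sub: x = -1.

Answer: x ∈ {-1}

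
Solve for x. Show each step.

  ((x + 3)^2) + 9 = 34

Step 1. [((x + 3)^2) + 9 = 34] +9 is outermost — subtract 9 both sides ⇒ sub: (x + 3)^2 = 25.
Step 2. [(x + 3)^2 = 25] √ both sides: 25 ≥ 0 gives two branches ⇒ sqrt: x + 3 = 5 or -5.
Step 3. [x + 3 = 5 or -5] the outer +3 inverts by subtracting 3 ⇒ sub: x = 2 or -8.

Answer: x ∈ {-8, 2}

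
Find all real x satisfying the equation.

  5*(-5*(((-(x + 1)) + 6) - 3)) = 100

Step 1. [5*(-5*(((-(x + 1)) + 6) - 3)) = 100] divide by the outer 5. So div: -5*(((-(x + 1)) + 6) - 3) = 20.
Step 2. [-5*(((-(x + 1)) + 6) - 3) = 20] divide by the outer -5. So div: ((-(x + 1)) + 6) - 3 = -4.
Step 3. [((-(x + 1)) + 6) - 3 = -4] -3 is outermost — add 3 both sides. So sub: (-(x + 1)) + 6 = -1.
Step 4. [(-(x + 1)) + 6 = -1] subtract 6: x sits inside (… + 6). So sub: -(x + 1) = -7.
Step 5. [-(x + 1) = -7] LHS negated; negate both sides, so neg: x + 1 = 7.
Step 6. [x + 1 = 7] +1 is outermost — subtract 1 both sides ⇒ sub: x = 6.

Answer: x ∈ {6}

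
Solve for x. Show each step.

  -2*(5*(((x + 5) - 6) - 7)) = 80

Step 1. [-2*(5*(((x + 5) - 6) - 7)) = 80] -2 out front; divide by -2. So div: 5*(((x + 5) - 6) - 7) = -40.
Step 2. [5*(((x + 5) - 6) - 7) = -40] 5 out front; divide by 5, so div: ((x + 5) - 6) - 7 = -8.
Step 3. [((x + 5) - 6) - 7 = -8] peel the -7: add 7 from each side. So sub: (x + 5) - 6 = -1.
Step 4. [(x + 5) - 6 = -1] 6 comes off first (add 6) ⇒ sub: x + 5 = 5.
Step 5. [x + 5 = 5] 5 comes off first (subtract 5) ⇒ sub: x = 0.

Answer: x ∈ {0}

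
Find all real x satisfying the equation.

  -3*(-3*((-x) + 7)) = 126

Step 1. [-3*(-3*((-x) + 7)) = 126] LHS = -3·(…); ÷-3 both sides, so div: -3*((-x) + 7) = -42.
Step 2. [-3*((-x) + 7) = -42] -3 out front; divide by -3 ⇒ div: (-x) + 7 = 14.
Step 3. [(-x) + 7 = 14] peel the +7: subtract 7 from each side ⇒ sub: -x = 7.
Step 4. [-x = 7] leading − — multiply by −1. So neg: x = -7.

Answer: x ∈ {-7}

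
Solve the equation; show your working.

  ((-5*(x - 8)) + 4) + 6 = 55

Step 1. [((-5*(x - 8)) + 4) + 6 = 55] +6 is outermost — subtract 6 both sides ⇒ sub: (-5*(x - 8)) + 4 = 49.
Step 2. [(-5*(x - 8)) + 4 = 49] subtract 4: x sits inside (… + 4), so sub: -5*(x - 8) = 45.
Step 3. [-5*(x - 8) = 45] leading coefficient -5: divide by -5, so div: x - 8 = -9.
Step 4. [x - 8 = -9] 8 comes off first (add 8). So sub: x = -1.

Answer: x ∈ {-1}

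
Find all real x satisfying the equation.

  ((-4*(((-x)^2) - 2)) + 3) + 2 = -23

Step 1. [((-4*(((-x)^2) - 2)) + 3) + 2 = -23] the outer +2 inverts by subtracting 2. So sub: (-4*(((-x)^2) - 2)) + 3 = -25.
Step 2. [(-4*(((-x)^2) - 2)) + 3 = -25] 3 comes off first (subtract 3), so sub: -4*(((-x)^2) - 2) = -28.
Step 3. [-4*(((-x)^2) - 2) = -28] LHS = -4·(…); ÷-4 both sides, so div: ((-x)^2) - 2 = 7.
Step 4. [((-x)^2) - 2 = 7] -2 is outermost — add 2 both sides ⇒ sub: (-x)^2 = 9.
Step 5. [(-x)^2 = 9] LHS squared, RHS 9 ≥ 0: apply √ (±). So sqrt: -x = 3 or -3.
Step 6. [-x = 3 or -3] flip signs both sides, so neg: x = -3 or 3.

Answer: x ∈ {-3, 3}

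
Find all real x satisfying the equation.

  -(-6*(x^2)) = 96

Step 1. [-(-6*(x^2)) = 96] LHS negated; negate both sides. So neg: -6*(x^2) = -96.
Step 2. [-6*(x^2) = -96] -6 out front; divide by -6 ⇒ div: x^2 = 16.
Step 3. [x^2 = 16] √ both sides: 16 ≥ 0 gives two branches, so sqrt: x = 4 or -4.

Answer: x ∈ {-4, 4}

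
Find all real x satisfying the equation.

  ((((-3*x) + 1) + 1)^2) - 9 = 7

Step 1. [((((-3*x) + 1) + 1)^2) - 9 = 7] -9 is outermost — add 9 both sides, so sub: (((-3*x) + 1) + 1)^2 = 16.
Step 2. [(((-3*x) + 1) + 1)^2 = 16] √ both sides: 16 ≥ 0 gives two branches, so sqrt: ((-3*x) + 1) + 1 = 4 or -4.
Step 3. [((-3*x) + 1) + 1 = 4 or -4] the outer +1 inverts by subtracting 1 ⇒ sub: (-3*x) + 1 = 3 or -5.
Step 4. [(-3*x) + 1 = 3 or -5] 1 comes off first (subtract 1) ⇒ sub: -3*x = 2 or -6.
Step 5. [-3*x = 2 or -6] -3 out front; divide by -3 ⇒ div: x = -2/3 or 2.

Answer: x ∈ {-2/3, 2}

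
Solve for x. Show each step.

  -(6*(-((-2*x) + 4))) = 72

Step 1. [-(6*(-((-2*x) + 4))) = 72] flip signs both sides ⇒ neg: 6*(-((-2*x) + 4)) = -72.
Step 2. [6*(-((-2*x) + 4)) = -72] divide by the outer 6 ⇒ div: -((-2*x) + 4) = -12.
Step 3. [-((-2*x) + 4) = -12] LHS negated; negate both sides, so neg: (-2*x) + 4 = 12.
Step 4. [(-2*x) + 4 = 12] +4 is outermost — subtract 4 both sides. So sub: -2*x = 8.
Step 5. [-2*x = 8] -2 out front; divide by -2 ⇒ div: x = -4.

Answer: x ∈ {-4}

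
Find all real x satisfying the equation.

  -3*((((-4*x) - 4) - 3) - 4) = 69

Step 1. [-3*((((-4*x) - 4) - 3) - 4) = 69] divide by the outer -3 ⇒ div: (((-4*x) - 4) - 3) - 4 = -23.
Step 2. [(((-4*x) - 4) - 3) - 4 = -23] 4 comes off first (add 4), so sub: ((-4*x) - 4) - 3 = -19.
Step 3. [((-4*x) - 4) - 3 = -19] 3 comes off first (add 3), so sub: (-4*x) - 4 = -16.
Step 4. [(-4*x) - 4 = -16] common factor -4 (LHS and -16) — divide through ⇒ factor: x + 1 = 4.
Step 5. [x + 1 = 4] subtract 1: x sits inside (… + 1), so sub: x = 3.

Answer: x ∈ {3}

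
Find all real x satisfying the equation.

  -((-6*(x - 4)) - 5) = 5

Step 1. [-((-6*(x - 4)) - 5) = 5] leading − — multiply by −1, so neg: (-6*(x - 4)) - 5 = -5.
Step 2. [(-6*(x - 4)) - 5 = -5] add 5: x sits inside (… - 5), so sub: -6*(x - 4) = 0.
Step 3. [-6*(x - 4) = 0] divide by the outer -6 ⇒ div: x - 4 = 0.
Step 4. [x - 4 = 0] add 4: x sits inside (… - 4) ⇒ sub: x = 4.

Answer: x ∈ {4}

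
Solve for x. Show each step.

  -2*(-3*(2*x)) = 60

Step 1. [-2*(-3*(2*x)) = 60] divide by the outer -2, so div: -3*(2*x) = -30.
Step 2. [-3*(2*x) = -30] leading coefficient -3: divide by -3, so div: 2*x = 10.
Step 3. [2*x = 10] LHS = 2·(…); ÷2 both sides, so div: x = 5.

Answer: x ∈ {5}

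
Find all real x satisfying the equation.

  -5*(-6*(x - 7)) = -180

Step 1. [-5*(-6*(x - 7)) = -180] divide by the outer -5, so div: -6*(x - 7) = 36.
Step 2. [-6*(x - 7) = 36] divide by the outer -6 ⇒ div: x - 7 = -6.
Step 3. [x - 7 = -6] add 7: x sits inside (… - 7). So sub: x = 1.

Answer: x ∈ {1}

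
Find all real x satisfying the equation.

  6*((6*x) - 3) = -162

Step 1. [6*((6*x) - 3) = -162] 6 out front; divide by 6. So div: (6*x) - 3 = -27.
Step 2. [(6*x) - 3 = -27] -3 is outermost — add 3 both sides. So sub: 6*x = -24.
Step 3. [6*x = -24] divide by the outer 6, so div: x = -4.

Answer: x ∈ {-4}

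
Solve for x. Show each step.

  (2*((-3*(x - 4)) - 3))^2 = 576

Step 1. [(2*((-3*(x - 4)) - 3))^2 = 576] √ both sides: 576 ≥ 0 gives two branches. So sqrt: 2*((-3*(x - 4)) - 3) = 24 or -24.
Step 2. [2*((-3*(x - 4)) - 3) = 24 or -24] LHS = 2·(…); ÷2 both sides. So div: (-3*(x - 4)) - 3 = 12 or -12.
Step 3. [(-3*(x - 4)) - 3 = 12 or -12] common factor -3 (LHS and 12 or -12) — divide through ⇒ factor: (x - 4) + 1 = -4 or 4.
Step 4. [(x - 4) + 1 = -4 or 4] peel the +1: subtract 1 from each side ⇒ sub: x - 4 = -5 or 3.
Step 5. [x - 4 = -5 or 3] the outer -4 inverts by adding 4. So sub: x = -1 or 7.

Answer: x ∈ {-1, 7}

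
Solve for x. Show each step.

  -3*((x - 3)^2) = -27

Step 1. [-3*((x - 3)^2) = -27] LHS = -3·(…); ÷-3 both sides, so div: (x - 3)^2 = 9.
Step 2. [(x - 3)^2 = 9] √ both sides: 9 ≥ 0 gives two branches ⇒ sqrt: x - 3 = 3 or -3.
Step 3. [x - 3 = 3 or -3] add 3: x sits inside (… - 3), so sub: x = 6 or 0.

Answer: x ∈ {0, 6}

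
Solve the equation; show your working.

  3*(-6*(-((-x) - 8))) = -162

Step 1. [3*(-6*(-((-x) - 8))) = -162] 3·(inner) — divide through by 3. So div: -6*(-((-x) - 8)) = -54.
Step 2. [-6*(-((-x) - 8)) = -54] divide by the outer -6, so div: -((-x) - 8) = 9.
Step 3. [-((-x) - 8) = 9] leading − — multiply by −1, so neg: (-x) - 8 = -9.
Step 4. [(-x) - 8 = -9] 8 comes off first (add 8), so sub: -x = -1.
Step 5. [-x = -1] flip signs both sides. So neg: x = 1.

Answer: x ∈ {1}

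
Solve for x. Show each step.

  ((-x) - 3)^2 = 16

Step 1. [((-x) - 3)^2 = 16] 16 ≥ 0, LHS is (·)² — take ±√. So sqrt: (-x) - 3 = 4 or -4.
Step 2. [(-x) - 3 = 4 or -4] 3 comes off first (add 3). So sub: -x = 7 or -1.
Step 3. [-x = 7 or -1] LHS negated; negate both sides ⇒ neg: x = -7 or 1.

Answer: x ∈ {-7, 1}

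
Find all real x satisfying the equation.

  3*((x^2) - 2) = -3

Step 1. [3*((x^2) - 2) = -3] LHS = 3·(…); ÷3 both sides ⇒ div: (x^2) - 2 = -1.
Step 2. [(x^2) - 2 = -1] 2 comes off first (add 2). So sub: x^2 = 1.
Step 3. [x^2 = 1] √ both sides: 1 ≥ 0 gives two branches, so sqrt: x = 1 or -1.

Answer: x ∈ {-1, 1}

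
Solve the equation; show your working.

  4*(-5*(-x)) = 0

Step 1. [4*(-5*(-x)) = 0] divide by the outer 4, so div: -5*(-x) = 0.
Step 2. [-5*(-x) = 0] -5 out front; divide by -5, so div: -x = 0.
Step 3. [-x = 0] leading − — multiply by −1. So neg: x = 0.

Answer: x ∈ {0}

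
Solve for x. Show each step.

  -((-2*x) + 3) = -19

Step 1. [-((-2*x) + 3) = -19] flip signs both sides ⇒ neg: (-2*x) + 3 = 19.
Step 2. [(-2*x) + 3 = 19] the outer +3 inverts by subtracting 3, so sub: -2*x = 16.
Step 3. [-2*x = 16] leading coefficient -2: divide by -2. So div: x = -8.

Answer: x ∈ {-8}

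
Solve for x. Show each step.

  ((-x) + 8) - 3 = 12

Step 1. [((-x) + 8) - 3 = 12] 3 comes off first (add 3) ⇒ sub: (-x) + 8 = 15.
Step 2. [(-x) + 8 = 15] +8 is outermost — subtract 8 both sides. So sub: -x = 7.
Step 3. [-x = 7] leading − — multiply by −1 ⇒ neg: x = -7.

Answer: x ∈ {-7}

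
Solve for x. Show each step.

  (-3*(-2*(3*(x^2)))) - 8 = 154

Step 1. [(-3*(-2*(3*(x^2)))) - 8 = 154] 8 comes off first (add 8). So sub: -3*(-2*(3*(x^2))) = 162.
Step 2. [-3*(-2*(3*(x^2))) = 162] divide by the outer -3, so div: -2*(3*(x^2)) = -54.
Step 3. [-2*(3*(x^2)) = -54] -2·(inner) — divide through by -2. So div: 3*(x^2) = 27.
Step 4. [3*(x^2) = 27] leading coefficient 3: divide by 3 ⇒ div: x^2 = 9.
Step 5. [x^2 = 9] LHS squared, RHS 9 ≥ 0: apply √ (±), so sqrt: x = 3 or -3.

Answer: x ∈ {-3, 3}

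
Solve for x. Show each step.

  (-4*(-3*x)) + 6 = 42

Step 1. [(-4*(-3*x)) + 6 = 42] 6 comes off first (subtract 6). So sub: -4*(-3*x) = 36.
Step 2. [-4*(-3*x) = 36] -4·(inner) — divide through by -4. So div: -3*x = -9.
Step 3. [-3*x = -9] divide by the outer -3, so div: x = 3.

Answer: x ∈ {3}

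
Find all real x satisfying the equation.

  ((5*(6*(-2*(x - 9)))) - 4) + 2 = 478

Step 1. [((5*(6*(-2*(x - 9)))) - 4) + 2 = 478] peel the +2: subtract 2 from each side. So sub: (5*(6*(-2*(x - 9)))) - 4 = 476.
Step 2. [(5*(6*(-2*(x - 9)))) - 4 = 476] peel the -4: add 4 from each side ⇒ sub: 5*(6*(-2*(x - 9))) = 480.
Step 3. [5*(6*(-2*(x - 9))) = 480] LHS = 5·(…); ÷5 both sides. So div: 6*(-2*(x - 9)) = 96.
Step 4. [6*(-2*(x - 9)) = 96] LHS = 6·(…); ÷6 both sides, so div: -2*(x - 9) = 16.
Step 5. [-2*(x - 9) = 16] -2·(inner) — divide through by -2 ⇒ div: x - 9 = -8.
Step 6. [x - 9 = -8] the outer -9 inverts by adding 9, so sub: x = 1.

Answer: x ∈ {1}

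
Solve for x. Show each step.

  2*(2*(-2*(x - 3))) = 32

Step 1. [2*(2*(-2*(x - 3))) = 32] leading coefficient 2: divide by 2, so div: 2*(-2*(x - 3)) = 16.
Step 2. [2*(-2*(x - 3)) = 16] 2·(inner) — divide through by 2, so div: -2*(x - 3) = 8.
Step 3. [-2*(x - 3) = 8] -2 out front; divide by -2, so div: x - 3 = -4.
Step 4. [x - 3 = -4] peel the -3: add 3 from each side. So sub: x = -1.

Answer: x ∈ {-1}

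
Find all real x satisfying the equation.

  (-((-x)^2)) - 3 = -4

Step 1. [(-((-x)^2)) - 3 = -4] peel the -3: add 3 from each side, so sub: -((-x)^2) = -1.
Step 2. [-((-x)^2) = -1] LHS negated; negate both sides. So neg: (-x)^2 = 1.
Step 3. [(-x)^2 = 1] LHS squared, RHS 1 ≥ 0: apply √ (±), so sqrt: -x = 1 or -1.
Step 4. [-x = 1 or -1] flip signs both sides. So neg: x = -1 or 1.

Answer: x ∈ {-1, 1}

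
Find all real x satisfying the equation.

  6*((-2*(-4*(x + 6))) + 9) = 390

Step 1. [6*((-2*(-4*(x + 6))) + 9) = 390] 6·(inner) — divide through by 6, so div: (-2*(-4*(x + 6))) + 9 = 65.
Step 2. [(-2*(-4*(x + 6))) + 9 = 65] +9 is outermost — subtract 9 both sides, so sub: -2*(-4*(x + 6)) = 56.
Step 3. [-2*(-4*(x + 6)) = 56] LHS = -2·(…); ÷-2 both sides ⇒ div: -4*(x + 6) = -28.
Step 4. [-4*(x + 6) = -28] LHS = -4·(…); ÷-4 both sides, so div: x + 6 = 7.
Step 5. [x + 6 = 7] peel the +6: subtract 6 from each side, so sub: x = 1.

Answer: x ∈ {1}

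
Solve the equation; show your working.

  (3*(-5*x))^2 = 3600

Step 1. [(3*(-5*x))^2 = 3600] √ both sides: 3600 ≥ 0 gives two branches. So sqrt: 3*(-5*x) = 60 or -60.
Step 2. [3*(-5*x) = 60 or -60] 3·(inner) — divide through by 3. So div: -5*x = 20 or -20.
Step 3. [-5*x = 20 or -20] leading coefficient -5: divide by -5. So div: x = -4 or 4.

Answer: x ∈ {-4, 4}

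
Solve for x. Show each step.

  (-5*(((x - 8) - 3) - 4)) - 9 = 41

Step 1. [(-5*(((x - 8) - 3) - 4)) - 9 = 41] 9 comes off first (add 9). So sub: -5*(((x - 8) - 3) - 4) = 50.
Step 2. [-5*(((x - 8) - 3) - 4) = 50] LHS = -5·(…); ÷-5 both sides ⇒ div: ((x - 8) - 3) - 4 = -10.
Step 3. [((x - 8) - 3) - 4 = -10] the outer -4 inverts by adding 4, so sub: (x - 8) - 3 = -6.
Step 4. [(x - 8) - 3 = -6] the outer -3 inverts by adding 3 ⇒ sub: x - 8 = -3.
Step 5. [x - 8 = -3] peel the -8: add 8 from each side. So sub: x = 5.

Answer: x ∈ {5}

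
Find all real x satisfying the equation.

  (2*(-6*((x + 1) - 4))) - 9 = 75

Step 1. [(2*(-6*((x + 1) - 4))) - 9 = 75] add 9: x sits inside (… - 9). So sub: 2*(-6*((x + 1) - 4)) = 84.
Step 2. [2*(-6*((x + 1) - 4)) = 84] divide by the outer 2. So div: -6*((x + 1) - 4) = 42.
Step 3. [-6*((x + 1) - 4) = 42] -6 out front; divide by -6. So div: (x + 1) - 4 = -7.
Step 4. [(x + 1) - 4 = -7] peel the -4: add 4 from each side ⇒ sub: x + 1 = -3.
Step 5. [x + 1 = -3] peel the +1: subtract 1 from each side, so sub: x = -4.

Answer: x ∈ {-4}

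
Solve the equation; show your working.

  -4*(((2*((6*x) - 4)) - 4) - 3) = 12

Step 1. [-4*(((2*((6*x) - 4)) - 4) - 3) = 12] -4·(inner) — divide through by -4, so div: ((2*((6*x) - 4)) - 4) - 3 = -3.
Step 2. [((2*((6*x) - 4)) - 4) - 3 = -3] peel the -3: add 3 from each side. So sub: (2*((6*x) - 4)) - 4 = 0.
Step 3. [(2*((6*x) - 4)) - 4 = 0] 2 | LHS and 2 | 0: pull 2 out, so factor: ((6*x) - 4) - 2 = 0.
Step 4. [((6*x) - 4) - 2 = 0] 2 comes off first (add 2), so sub: (6*x) - 4 = 2.
Step 5. [(6*x) - 4 = 2] peel the -4: add 4 from each side. So sub: 6*x = 6.
Step 6. [6*x = 6] leading coefficient 6: divide by 6, so div: x = 1.

Answer: x ∈ {1}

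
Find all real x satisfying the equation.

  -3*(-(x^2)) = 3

Step 1. [-3*(-(x^2)) = 3] -3·(inner) — divide through by -3 ⇒ div: -(x^2) = -1.
Step 2. [-(x^2) = -1] leading − — multiply by −1, so neg: x^2 = 1.
Step 3. [x^2 = 1] √ both sides: 1 ≥ 0 gives two branches, so sqrt: x = 1 or -1.

Answer: x ∈ {-1, 1}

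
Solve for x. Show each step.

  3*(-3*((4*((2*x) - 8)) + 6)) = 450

Step 1. [3*(-3*((4*((2*x) - 8)) + 6)) = 450] LHS = 3·(…); ÷3 both sides, so div: -3*((4*((2*x) - 8)) + 6) = 150.
Step 2. [-3*((4*((2*x) - 8)) + 6) = 150] -3·(inner) — divide through by -3. So div: (4*((2*x) - 8)) + 6 = -50.
Step 3. [(4*((2*x) - 8)) + 6 = -50] the outer +6 inverts by subtracting 6. So sub: 4*((2*x) - 8) = -56.
Step 4. [4*((2*x) - 8) = -56] divide by the outer 4 ⇒ div: (2*x) - 8 = -14.
Step 5. [(2*x) - 8 = -14] common factor 2 (LHS and -14) — divide through. So factor: x - 4 = -7.
Step 6. [x - 4 = -7] add 4: x sits inside (… - 4) ⇒ sub: x = -3.

Answer: x ∈ {-3}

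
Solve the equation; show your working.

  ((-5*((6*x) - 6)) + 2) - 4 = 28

Step 1. [((-5*((6*x) - 6)) + 2) - 4 = 28] peel the -4: add 4 from each side ⇒ sub: (-5*((6*x) - 6)) + 2 = 32.
Step 2. [(-5*((6*x) - 6)) + 2 = 32] +2 is outermost — subtract 2 both sides ⇒ sub: -5*((6*x) - 6) = 30.
Step 3. [-5*((6*x) - 6) = 30] -5 out front; divide by -5 ⇒ div: (6*x) - 6 = -6.
Step 4. [(6*x) - 6 = -6] common factor 6 (LHS and -6) — divide through, so factor: x - 1 = -1.
Step 5. [x - 1 = -1] the outer -1 inverts by adding 1 ⇒ sub: x = 0.

Answer: x ∈ {0}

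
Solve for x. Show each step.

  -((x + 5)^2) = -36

Step 1. [-((x + 5)^2) = -36] flip signs both sides, so neg: (x + 5)^2 = 36.
Step 2. [(x + 5)^2 = 36] LHS squared, RHS 36 ≥ 0: apply √ (±). So sqrt: x + 5 = 6 or -6.
Step 3. [x + 5 = 6 or -6] +5 is outermost — subtract 5 both sides, so sub: x = 1 or -11.

Answer: x ∈ {-11, 1}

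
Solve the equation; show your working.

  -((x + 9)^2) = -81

Step 1. [-((x + 9)^2) = -81] LHS negated; negate both sides, so neg: (x + 9)^2 = 81.
Step 2. [(x + 9)^2 = 81] LHS squared, RHS 81 ≥ 0: apply √ (±). So sqrt: x + 9 = 9 or -9.
Step 3. [x + 9 = 9 or -9] peel the +9: subtract 9 from each side ⇒ sub: x = 0 or -18.

Answer: x ∈ {-18, 0}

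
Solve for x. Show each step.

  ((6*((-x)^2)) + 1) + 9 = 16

Step 1. [((6*((-x)^2)) + 1) + 9 = 16] 9 comes off first (subtract 9), so sub: (6*((-x)^2)) + 1 = 7.
Step 2. [(6*((-x)^2)) + 1 = 7] subtract 1: x sits inside (… + 1). So sub: 6*((-x)^2) = 6.
Step 3. [6*((-x)^2) = 6] divide by the outer 6, so div: (-x)^2 = 1.
Step 4. [(-x)^2 = 1] LHS squared, RHS 1 ≥ 0: apply √ (±) ⇒ sqrt: -x = 1 or -1.
Step 5. [-x = 1 or -1] flip signs both sides ⇒ neg: x = -1 or 1.

Answer: x ∈ {-1, 1}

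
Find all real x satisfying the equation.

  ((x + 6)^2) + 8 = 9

Step 1. [((x + 6)^2) + 8 = 9] +8 is outermost — subtract 8 both sides ⇒ sub: (x + 6)^2 = 1.
Step 2. [(x + 6)^2 = 1] √ both sides: 1 ≥ 0 gives two branches. So sqrt: x + 6 = 1 or -1.
Step 3. [x + 6 = 1 or -1] 6 comes off first (subtract 6), so sub: x = -5 or -7.

Answer: x ∈ {-7, -5}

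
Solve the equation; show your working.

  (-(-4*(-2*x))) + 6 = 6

Step 1. [(-(-4*(-2*x))) + 6 = 6] +6 is outermost — subtract 6 both sides, so sub: -(-4*(-2*x)) = 0.
Step 2. [-(-4*(-2*x)) = 0] flip signs both sides. So neg: -4*(-2*x) = 0.
Step 3. [-4*(-2*x) = 0] -4·(inner) — divide through by -4, so div: -2*x = 0.
Step 4. [-2*x = 0] -2 out front; divide by -2 ⇒ div: x = 0.

Answer: x ∈ {0}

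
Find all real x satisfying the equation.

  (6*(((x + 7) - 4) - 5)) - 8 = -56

Step 1. [(6*(((x + 7) - 4) - 5)) - 8 = -56] 8 comes off first (add 8). So sub: 6*(((x + 7) - 4) - 5) = -48.
Step 2. [6*(((x + 7) - 4) - 5) = -48] 6 out front; divide by 6 ⇒ div: ((x + 7) - 4) - 5 = -8.
Step 3. [((x + 7) - 4) - 5 = -8] the outer -5 inverts by adding 5. So sub: (x + 7) - 4 = -3.
Step 4. [(x + 7) - 4 = -3] peel the -4: add 4 from each side ⇒ sub: x + 7 = 1.
Step 5. [x + 7 = 1] 7 comes off first (subtract 7) ⇒ sub: x = -6.

Answer: x ∈ {-6}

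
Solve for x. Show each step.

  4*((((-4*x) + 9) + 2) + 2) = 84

Step 1. [4*((((-4*x) + 9) + 2) + 2) = 84] divide by the outer 4. So div: (((-4*x) + 9) + 2) + 2 = 21.
Step 2. [(((-4*x) + 9) + 2) + 2 = 21] peel the +2: subtract 2 from each side ⇒ sub: ((-4*x) + 9) + 2 = 19.
Step 3. [((-4*x) + 9) + 2 = 19] 2 comes off first (subtract 2). So sub: (-4*x) + 9 = 17.
Step 4. [(-4*x) + 9 = 17] +9 is outermost — subtract 9 both sides ⇒ sub: -4*x = 8.
Step 5. [-4*x = 8] -4 out front; divide by -4, so div: x = -2.

Answer: x ∈ {-2}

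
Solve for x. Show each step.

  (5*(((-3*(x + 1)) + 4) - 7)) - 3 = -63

Step 1. [(5*(((-3*(x + 1)) + 4) - 7)) - 3 = -63] peel the -3: add 3 from each side. So sub: 5*(((-3*(x + 1)) + 4) - 7) = -60.
Step 2. [5*(((-3*(x + 1)) + 4) - 7) = -60] leading coefficient 5: divide by 5 ⇒ div: ((-3*(x + 1)) + 4) - 7 = -12.
Step 3. [((-3*(x + 1)) + 4) - 7 = -12] peel the -7: add 7 from each side ⇒ sub: (-3*(x + 1)) + 4 = -5.
Step 4. [(-3*(x + 1)) + 4 = -5] +4 is outermost — subtract 4 both sides. So sub: -3*(x + 1) = -9.
Step 5. [-3*(x + 1) = -9] divide by the outer -3, so div: x + 1 = 3.
Step 6. [x + 1 = 3] peel the +1: subtract 1 from each side ⇒ sub: x = 2.

Answer: x ∈ {2}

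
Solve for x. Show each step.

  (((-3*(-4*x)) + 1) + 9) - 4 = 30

Step 1. [(((-3*(-4*x)) + 1) + 9) - 4 = 30] -4 is outermost — add 4 both sides, so sub: ((-3*(-4*x)) + 1) + 9 = 34.
Step 2. [((-3*(-4*x)) + 1) + 9 = 34] the outer +9 inverts by subtracting 9, so sub: (-3*(-4*x)) + 1 = 25.
Step 3. [(-3*(-4*x)) + 1 = 25] subtract 1: x sits inside (… + 1) ⇒ sub: -3*(-4*x) = 24.
Step 4. [-3*(-4*x) = 24] leading coefficient -3: divide by -3 ⇒ div: -4*x = -8.
Step 5. [-4*x = -8] leading coefficient -4: divide by -4, so div: x = 2.

Answer: x ∈ {2}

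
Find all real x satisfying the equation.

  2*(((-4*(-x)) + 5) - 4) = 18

Step 1. [2*(((-4*(-x)) + 5) - 4) = 18] divide by the outer 2. So div: ((-4*(-x)) + 5) - 4 = 9.
Step 2. [((-4*(-x)) + 5) - 4 = 9] the outer -4 inverts by adding 4. So sub: (-4*(-x)) + 5 = 13.
Step 3. [(-4*(-x)) + 5 = 13] +5 is outermost — subtract 5 both sides ⇒ sub: -4*(-x) = 8.
Step 4. [-4*(-x) = 8] -4·(inner) — divide through by -4 ⇒ div: -x = -2.
Step 5. [-x = -2] flip signs both sides. So neg: x = 2.

Answer: x ∈ {2}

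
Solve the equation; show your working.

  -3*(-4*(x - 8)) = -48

Step 1. [-3*(-4*(x - 8)) = -48] divide by the outer -3. So div: -4*(x - 8) = 16.
Step 2. [-4*(x - 8) = 16] divide by the outer -4 ⇒ div: x - 8 = -4.
Step 3. [x - 8 = -4] the outer -8 inverts by adding 8. So sub: x = 4.

Answer: x ∈ {4}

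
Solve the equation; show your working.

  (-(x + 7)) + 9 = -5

Step 1. [(-(x + 7)) + 9 = -5] subtract 9: x sits inside (… + 9), so sub: -(x + 7) = -14.
Step 2. [-(x + 7) = -14] LHS negated; negate both sides ⇒ neg: x + 7 = 14.
Step 3. [x + 7 = 14] +7 is outermost — subtract 7 both sides, so sub: x = 7.

Answer: x ∈ {7}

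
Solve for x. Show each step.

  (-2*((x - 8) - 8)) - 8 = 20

Step 1. [(-2*((x - 8) - 8)) - 8 = 20] the outer -8 inverts by adding 8, so sub: -2*((x - 8) - 8) = 28.
Step 2. [-2*((x - 8) - 8) = 28] -2·(inner) — divide through by -2 ⇒ div: (x - 8) - 8 = -14.
Step 3. [(x - 8) - 8 = -14] -8 is outermost — add 8 both sides. So sub: x - 8 = -6.
Step 4. [x - 8 = -6] peel the -8: add 8 from each side, so sub: x = 2.

Answer: x ∈ {2}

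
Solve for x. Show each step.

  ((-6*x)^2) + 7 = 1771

Step 1. [((-6*x)^2) + 7 = 1771] +7 is outermost — subtract 7 both sides ⇒ sub: (-6*x)^2 = 1764.
Step 2. [(-6*x)^2 = 1764] 1764 ≥ 0, LHS is (·)² — take ±√ ⇒ sqrt: -6*x = 42 or -42.
Step 3. [-6*x = 42 or -42] leading coefficient -6: divide by -6. So div: x = -7 or 7.

Answer: x ∈ {-7, 7}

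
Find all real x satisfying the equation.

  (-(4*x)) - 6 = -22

Step 1. [(-(4*x)) - 6 = -22] add 6: x sits inside (… - 6). So sub: -(4*x) = -16.
Step 2. [-(4*x) = -16] LHS negated; negate both sides. So neg: 4*x = 16.
Step 3. [4*x = 16] LHS = 4·(…); ÷4 both sides ⇒ div: x = 4.

Answer: x ∈ {4}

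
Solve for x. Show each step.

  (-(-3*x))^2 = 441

Step 1. [(-(-3*x))^2 = 441] √ both sides: 441 ≥ 0 gives two branches, so sqrt: -(-3*x) = 21 or -21.
Step 2. [-(-3*x) = 21 or -21] leading − — multiply by −1 ⇒ neg: -3*x = -21 or 21.
Step 3. [-3*x = -21 or 21] LHS = -3·(…); ÷-3 both sides ⇒ div: x = 7 or -7.

Answer: x ∈ {-7, 7}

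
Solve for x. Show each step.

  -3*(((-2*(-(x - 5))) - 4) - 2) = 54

Step 1. [-3*(((-2*(-(x - 5))) - 4) - 2) = 54] LHS = -3·(…); ÷-3 both sides. So div: ((-2*(-(x - 5))) - 4) - 2 = -18.
Step 2. [((-2*(-(x - 5))) - 4) - 2 = -18] -2 is outermost — add 2 both sides. So sub: (-2*(-(x - 5))) - 4 = -16.
Step 3. [(-2*(-(x - 5))) - 4 = -16] -2 | LHS and -2 | -16: pull -2 out. So factor: (-(x - 5)) + 2 = 8.
Step 4. [(-(x - 5)) + 2 = 8] peel the +2: subtract 2 from each side. So sub: -(x - 5) = 6.
Step 5. [-(x - 5) = 6] leading − — multiply by −1, so neg: x - 5 = -6.
Step 6. [x - 5 = -6] the outer -5 inverts by adding 5 ⇒ sub: x = -1.

Answer: x ∈ {-1}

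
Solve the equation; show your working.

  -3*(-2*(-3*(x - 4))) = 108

Step 1. [-3*(-2*(-3*(x - 4))) = 108] leading coefficient -3: divide by -3, so div: -2*(-3*(x - 4)) = -36.
Step 2. [-2*(-3*(x - 4)) = -36] LHS = -2·(…); ÷-2 both sides ⇒ div: -3*(x - 4) = 18.
Step 3. [-3*(x - 4) = 18] divide by the outer -3 ⇒ div: x - 4 = -6.
Step 4. [x - 4 = -6] -4 is outermost — add 4 both sides. So sub: x = -2.

Answer: x ∈ {-2}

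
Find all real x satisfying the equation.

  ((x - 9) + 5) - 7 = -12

Step 1. [((x - 9) + 5) - 7 = -12] 7 comes off first (add 7) ⇒ sub: (x - 9) + 5 = -5.
Step 2. [(x - 9) + 5 = -5] +5 is outermost — subtract 5 both sides. So sub: x - 9 = -10.
Step 3. [x - 9 = -10] peel the -9: add 9 from each side ⇒ sub: x = -1.

Answer: x ∈ {-1}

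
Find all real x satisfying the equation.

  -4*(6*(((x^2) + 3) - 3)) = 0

Step 1. [-4*(6*(((x^2) + 3) - 3)) = 0] -4 out front; divide by -4. So div: 6*(((x^2) + 3) - 3) = 0.
Step 2. [6*(((x^2) + 3) - 3) = 0] divide by the outer 6. So div: ((x^2) + 3) - 3 = 0.
Step 3. [((x^2) + 3) - 3 = 0] the outer -3 inverts by adding 3. So sub: (x^2) + 3 = 3.
Step 4. [(x^2) + 3 = 3] peel the +3: subtract 3 from each side, so sub: x^2 = 0.
Step 5. [x^2 = 0] LHS squared, RHS 0 ≥ 0: apply √ (±), so sqrt: x = 0.

Answer: x ∈ {0}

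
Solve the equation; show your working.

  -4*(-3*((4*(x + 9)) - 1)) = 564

Step 1. [-4*(-3*((4*(x + 9)) - 1)) = 564] divide by the outer -4 ⇒ div: -3*((4*(x + 9)) - 1) = -141.
Step 2. [-3*((4*(x + 9)) - 1) = -141] LHS = -3·(…); ÷-3 both sides. So div: (4*(x + 9)) - 1 = 47.
Step 3. [(4*(x + 9)) - 1 = 47] peel the -1: add 1 from each side. So sub: 4*(x + 9) = 48.
Step 4. [4*(x + 9) = 48] 4·(inner) — divide through by 4 ⇒ div: x + 9 = 12.
Step 5. [x + 9 = 12] the outer +9 inverts by subtracting 9 ⇒ sub: x = 3.

Answer: x ∈ {3}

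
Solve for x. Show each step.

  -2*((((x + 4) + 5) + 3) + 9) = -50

Step 1. [-2*((((x + 4) + 5) + 3) + 9) = -50] -2 out front; divide by -2. So div: (((x + 4) + 5) + 3) + 9 = 25.
Step 2. [(((x + 4) + 5) + 3) + 9 = 25] peel the +9: subtract 9 from each side, so sub: ((x + 4) + 5) + 3 = 16.
Step 3. [((x + 4) + 5) + 3 = 16] subtract 3: x sits inside (… + 3), so sub: (x + 4) + 5 = 13.
Step 4. [(x + 4) + 5 = 13] +5 is outermost — subtract 5 both sides ⇒ sub: x + 4 = 8.
Step 5. [x + 4 = 8] peel the +4: subtract 4 from each side, so sub: x = 4.

Answer: x ∈ {4}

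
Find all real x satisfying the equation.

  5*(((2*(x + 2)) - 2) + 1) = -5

Step 1. [5*(((2*(x + 2)) - 2) + 1) = -5] 5·(inner) — divide through by 5. So div: ((2*(x + 2)) - 2) + 1 = -1.
Step 2. [((2*(x + 2)) - 2) + 1 = -1] peel the +1: subtract 1 from each side ⇒ sub: (2*(x + 2)) - 2 = -2.
Step 3. [(2*(x + 2)) - 2 = -2] 2 | LHS and 2 | -2: pull 2 out, so factor: (x + 2) - 1 = -1.
Step 4. [(x + 2) - 1 = -1] peel the -1: add 1 from each side, so sub: x + 2 = 0.
Step 5. [x + 2 = 0] 2 comes off first (subtract 2) ⇒ sub: x = -2.

Answer: x ∈ {-2}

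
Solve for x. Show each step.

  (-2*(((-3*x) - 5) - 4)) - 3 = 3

Step 1. [(-2*(((-3*x) - 5) - 4)) - 3 = 3] peel the -3: add 3 from each side. So sub: -2*(((-3*x) - 5) - 4) = 6.
Step 2. [-2*(((-3*x) - 5) - 4) = 6] -2·(inner) — divide through by -2, so div: ((-3*x) - 5) - 4 = -3.
Step 3. [((-3*x) - 5) - 4 = -3] -4 is outermost — add 4 both sides ⇒ sub: (-3*x) - 5 = 1.
Step 4. [(-3*x) - 5 = 1] peel the -5: add 5 from each side ⇒ sub: -3*x = 6.
Step 5. [-3*x = 6] divide by the outer -3, so div: x = -2.

Answer: x ∈ {-2}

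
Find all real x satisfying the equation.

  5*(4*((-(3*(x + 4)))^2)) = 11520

Step 1. [5*(4*((-(3*(x + 4)))^2)) = 11520] divide by the outer 5, so div: 4*((-(3*(x + 4)))^2) = 2304.
Step 2. [4*((-(3*(x + 4)))^2) = 2304] 4 out front; divide by 4 ⇒ div: (-(3*(x + 4)))^2 = 576.
Step 3. [(-(3*(x + 4)))^2 = 576] 576 ≥ 0, LHS is (·)² — take ±√ ⇒ sqrt: -(3*(x + 4)) = 24 or -24.
Step 4. [-(3*(x + 4)) = 24 or -24] flip signs both sides, so neg: 3*(x + 4) = -24 or 24.
Step 5. [3*(x + 4) = -24 or 24] 3·(inner) — divide through by 3, so div: x + 4 = -8 or 8.
Step 6. [x + 4 = -8 or 8] +4 is outermost — subtract 4 both sides ⇒ sub: x = -12 or 4.

Answer: x ∈ {-12, 4}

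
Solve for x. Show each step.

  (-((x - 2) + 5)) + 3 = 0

Step 1. [(-((x - 2) + 5)) + 3 = 0] peel the +3: subtract 3 from each side, so sub: -((x - 2) + 5) = -3.
Step 2. [-((x - 2) + 5) = -3] flip signs both sides, so neg: (x - 2) + 5 = 3.
Step 3. [(x - 2) + 5 = 3] peel the +5: subtract 5 from each side, so sub: x - 2 = -2.
Step 4. [x - 2 = -2] peel the -2: add 2 from each side, so sub: x = 0.

Answer: x ∈ {0}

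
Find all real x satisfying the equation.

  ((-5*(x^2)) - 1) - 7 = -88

Step 1. [((-5*(x^2)) - 1) - 7 = -88] -7 is outermost — add 7 both sides, so sub: (-5*(x^2)) - 1 = -81.
Step 2. [(-5*(x^2)) - 1 = -81] peel the -1: add 1 from each side. So sub: -5*(x^2) = -80.
Step 3. [-5*(x^2) = -80] -5 out front; divide by -5 ⇒ div: x^2 = 16.
Step 4. [x^2 = 16] √ both sides: 16 ≥ 0 gives two branches, so sqrt: x = 4 or -4.

Answer: x ∈ {-4, 4}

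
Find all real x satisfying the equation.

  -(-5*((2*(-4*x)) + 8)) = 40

Step 1. [-(-5*((2*(-4*x)) + 8)) = 40] flip signs both sides ⇒ neg: -5*((2*(-4*x)) + 8) = -40.
Step 2. [-5*((2*(-4*x)) + 8) = -40] leading coefficient -5: divide by -5. So div: (2*(-4*x)) + 8 = 8.
Step 3. [(2*(-4*x)) + 8 = 8] 2 divides every term; factor it out. So factor: (-4*x) + 4 = 4.
Step 4. [(-4*x) + 4 = 4] -4 divides every term; factor it out ⇒ factor: x - 1 = -1.
Step 5. [x - 1 = -1] the outer -1 inverts by adding 1 ⇒ sub: x = 0.

Answer: x ∈ {0}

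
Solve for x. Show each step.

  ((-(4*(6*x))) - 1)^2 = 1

Step 1. [((-(4*(6*x))) - 1)^2 = 1] √ both sides: 1 ≥ 0 gives two branches. So sqrt: (-(4*(6*x))) - 1 = 1 or -1.
Step 2. [(-(4*(6*x))) - 1 = 1 or -1] -1 is outermost — add 1 both sides, so sub: -(4*(6*x)) = 2 or 0.
Step 3. [-(4*(6*x)) = 2 or 0] leading − — multiply by −1. So neg: 4*(6*x) = -2 or 0.
Step 4. [4*(6*x) = -2 or 0] LHS = 4·(…); ÷4 both sides ⇒ div: 6*x = -1/2 or 0.
Step 5. [6*x = -1/2 or 0] 6·(inner) — divide through by 6, so div: x = -1/12 or 0.

Answer: x ∈ {-1/12, 0}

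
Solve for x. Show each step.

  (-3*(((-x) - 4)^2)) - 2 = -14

Step 1. [(-3*(((-x) - 4)^2)) - 2 = -14] 2 comes off first (add 2) ⇒ sub: -3*(((-x) - 4)^2) = -12.
Step 2. [-3*(((-x) - 4)^2) = -12] -3·(inner) — divide through by -3 ⇒ div: ((-x) - 4)^2 = 4.
Step 3. [((-x) - 4)^2 = 4] LHS squared, RHS 4 ≥ 0: apply √ (±), so sqrt: (-x) - 4 = 2 or -2.
Step 4. [(-x) - 4 = 2 or -2] 4 comes off first (add 4), so sub: -x = 6 or 2.
Step 5. [-x = 6 or 2] LHS negated; negate both sides. So neg: x = -6 or -2.

Answer: x ∈ {-6, -2}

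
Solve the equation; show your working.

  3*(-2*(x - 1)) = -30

Step 1. [3*(-2*(x - 1)) = -30] divide by the outer 3 ⇒ div: -2*(x - 1) = -10.
Step 2. [-2*(x - 1) = -10] LHS = -2·(…); ÷-2 both sides, so div: x - 1 = 5.
Step 3. [x - 1 = 5] peel the -1: add 1 from each side ⇒ sub: x = 6.

Answer: x ∈ {6}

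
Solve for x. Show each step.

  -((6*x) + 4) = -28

Step 1. [-((6*x) + 4) = -28] leading − — multiply by −1 ⇒ neg: (6*x) + 4 = 28.
Step 2. [(6*x) + 4 = 28] peel the +4: subtract 4 from each side. So sub: 6*x = 24.
Step 3. [6*x = 24] 6 out front; divide by 6. So div: x = 4.

Answer: x ∈ {4}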